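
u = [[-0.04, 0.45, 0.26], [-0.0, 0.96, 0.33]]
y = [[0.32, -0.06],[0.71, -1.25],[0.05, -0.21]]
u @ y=[[0.32, -0.61], [0.70, -1.27]]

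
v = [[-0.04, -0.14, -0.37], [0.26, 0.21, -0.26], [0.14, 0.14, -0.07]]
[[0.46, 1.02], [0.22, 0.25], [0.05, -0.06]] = v@[[-2.03, 0.45], [1.57, -1.91], [-1.62, -2.07]]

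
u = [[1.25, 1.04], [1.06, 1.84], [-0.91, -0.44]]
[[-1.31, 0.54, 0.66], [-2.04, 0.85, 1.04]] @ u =[[-1.67,-0.66], [-2.6,-1.02]]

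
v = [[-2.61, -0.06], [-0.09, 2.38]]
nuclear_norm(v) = 4.99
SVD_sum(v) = [[-2.60, 0.13], [-0.21, 0.01]] + [[-0.01, -0.19],  [0.12, 2.37]]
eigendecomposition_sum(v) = [[-2.61, -0.03], [-0.05, -0.0]] + [[0.00, -0.03], [-0.04, 2.38]]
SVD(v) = [[-1.0,-0.08], [-0.08,1.0]] @ diag([2.6121011350215917, 2.380152864926728]) @ [[1.00, -0.05], [0.05, 1.0]]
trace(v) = -0.23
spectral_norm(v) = 2.61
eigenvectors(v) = [[-1.0, 0.01],[-0.02, -1.00]]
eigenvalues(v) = [-2.61, 2.38]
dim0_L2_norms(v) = [2.61, 2.38]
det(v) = -6.22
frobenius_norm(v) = 3.53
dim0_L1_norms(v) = [2.7, 2.44]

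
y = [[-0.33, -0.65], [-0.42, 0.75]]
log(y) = [[(-0.53+2.7j), (-0.25+1.36j)],[(-0.16+0.88j), -0.12+0.44j]]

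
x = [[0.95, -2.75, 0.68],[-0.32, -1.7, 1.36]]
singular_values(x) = [3.54, 1.1]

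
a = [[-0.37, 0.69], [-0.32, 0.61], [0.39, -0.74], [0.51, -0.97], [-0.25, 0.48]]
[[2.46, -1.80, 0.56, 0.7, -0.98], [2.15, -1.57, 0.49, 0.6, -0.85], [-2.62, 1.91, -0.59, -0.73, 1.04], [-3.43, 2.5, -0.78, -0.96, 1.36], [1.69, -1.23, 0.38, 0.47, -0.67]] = a @[[-2.29, 2.13, -0.95, -1.77, 2.08], [2.33, -1.46, 0.30, 0.06, -0.31]]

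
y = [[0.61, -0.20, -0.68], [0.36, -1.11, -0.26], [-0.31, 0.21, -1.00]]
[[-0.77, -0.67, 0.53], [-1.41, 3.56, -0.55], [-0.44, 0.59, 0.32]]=y @ [[-0.13, -3.00, 0.73], [1.06, -4.06, 0.82], [0.70, -0.51, -0.37]]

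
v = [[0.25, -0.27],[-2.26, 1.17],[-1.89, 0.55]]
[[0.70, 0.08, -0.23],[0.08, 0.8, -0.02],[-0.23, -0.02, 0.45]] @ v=[[0.43,-0.22], [-1.75,0.9], [-0.86,0.29]]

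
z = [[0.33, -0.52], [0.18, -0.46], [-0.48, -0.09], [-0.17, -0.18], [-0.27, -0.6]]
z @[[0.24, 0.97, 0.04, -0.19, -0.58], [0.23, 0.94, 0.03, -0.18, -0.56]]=[[-0.04, -0.17, -0.0, 0.03, 0.1], [-0.06, -0.26, -0.01, 0.05, 0.15], [-0.14, -0.55, -0.02, 0.11, 0.33], [-0.08, -0.33, -0.01, 0.06, 0.20], [-0.20, -0.83, -0.03, 0.16, 0.49]]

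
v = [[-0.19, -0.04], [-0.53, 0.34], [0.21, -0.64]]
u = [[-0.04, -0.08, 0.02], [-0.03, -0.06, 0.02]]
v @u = [[0.01, 0.02, -0.0], [0.01, 0.02, -0.00], [0.01, 0.02, -0.01]]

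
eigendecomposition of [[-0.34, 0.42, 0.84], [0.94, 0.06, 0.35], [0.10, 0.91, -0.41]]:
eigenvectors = [[(0.52+0j), (0.2+0.57j), (0.2-0.57j)],[0.70+0.00j, 0.28-0.42j, 0.28+0.42j],[(0.49+0j), (-0.62+0j), -0.62-0.00j]]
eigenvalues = [(1.01+0j), (-0.85+0.53j), (-0.85-0.53j)]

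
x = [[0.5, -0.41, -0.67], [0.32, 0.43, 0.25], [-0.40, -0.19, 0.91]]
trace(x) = 1.84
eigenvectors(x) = [[(0.65+0j), (0.21-0.61j), 0.21+0.61j], [(0.02+0j), -0.69+0.00j, -0.69-0.00j], [-0.76+0.00j, 0.12-0.31j, 0.12+0.31j]]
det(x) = 0.31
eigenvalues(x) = [(1.26+0j), (0.29+0.4j), (0.29-0.4j)]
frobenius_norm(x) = 1.50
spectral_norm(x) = 1.30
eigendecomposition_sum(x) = [[(0.39-0j), -0.02-0.00j, -0.75-0.00j], [0.01-0.00j, -0.00-0.00j, (-0.03-0j)], [-0.45+0.00j, 0.02+0.00j, (0.87+0j)]] + [[0.06+0.17j,(-0.2+0.15j),0.04+0.15j], [(0.15-0.11j),0.22+0.15j,0.14-0.09j], [0.02+0.09j,(-0.11+0.07j),0.02+0.08j]] + [[0.06-0.17j, (-0.2-0.15j), 0.04-0.15j], [0.15+0.11j, (0.22-0.15j), (0.14+0.09j)], [0.02-0.09j, -0.11-0.07j, (0.02-0.08j)]]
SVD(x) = [[-0.67, -0.33, -0.66],[0.1, 0.85, -0.52],[0.73, -0.42, -0.54]] @ diag([1.3021046041738733, 0.6419881978795278, 0.36520508426444015]) @ [[-0.46,  0.14,  0.88],[0.43,  0.90,  0.08],[-0.78,  0.41,  -0.47]]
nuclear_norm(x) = 2.31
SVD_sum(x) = [[0.4, -0.12, -0.77], [-0.06, 0.02, 0.12], [-0.44, 0.13, 0.84]] + [[-0.09, -0.19, -0.02], [0.23, 0.49, 0.04], [-0.11, -0.24, -0.02]] + [[0.19, -0.1, 0.11], [0.15, -0.08, 0.09], [0.15, -0.08, 0.09]]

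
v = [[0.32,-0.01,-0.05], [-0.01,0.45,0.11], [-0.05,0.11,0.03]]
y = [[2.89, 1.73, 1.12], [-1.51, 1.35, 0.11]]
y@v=[[0.85, 0.87, 0.08], [-0.5, 0.63, 0.23]]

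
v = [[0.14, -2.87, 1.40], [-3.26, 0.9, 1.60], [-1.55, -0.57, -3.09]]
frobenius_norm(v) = 6.04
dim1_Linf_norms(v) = [2.87, 3.26, 3.09]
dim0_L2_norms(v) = [3.61, 3.06, 3.75]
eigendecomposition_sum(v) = [[(1.55+0j), -1.62-0.00j, -0.06+0.00j], [-1.97+0.00j, (2.06+0j), 0.08-0.00j], [(-0.19+0j), (0.2+0j), 0.01-0.00j]] + [[-0.70+0.68j,(-0.62+0.41j),(0.73+1.23j)], [(-0.65+0.68j),-0.58+0.42j,(0.76+1.15j)], [-0.68-0.93j,-0.38-0.79j,-1.55+0.66j]] + [[(-0.7-0.68j),(-0.62-0.41j),(0.73-1.23j)], [-0.65-0.68j,(-0.58-0.42j),0.76-1.15j], [-0.68+0.93j,-0.38+0.79j,(-1.55-0.66j)]]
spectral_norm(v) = 3.79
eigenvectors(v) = [[(0.62+0j), -0.07-0.54j, -0.07+0.54j],[(-0.78+0j), (-0.09-0.52j), (-0.09+0.52j)],[(-0.08+0j), (0.65+0j), 0.65-0.00j]]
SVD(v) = [[-0.57, -0.15, 0.81], [0.44, -0.89, 0.15], [0.7, 0.44, 0.57]] @ diag([3.793930954922311, 3.7503738942228253, 2.83379314044166]) @ [[-0.68, 0.43, -0.59],[0.59, -0.17, -0.79],[-0.44, -0.89, -0.14]]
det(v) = 40.32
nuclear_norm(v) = 10.38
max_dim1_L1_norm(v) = 5.76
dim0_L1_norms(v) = [4.95, 4.34, 6.09]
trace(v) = -2.05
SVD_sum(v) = [[1.47, -0.93, 1.28], [-1.13, 0.71, -0.98], [-1.8, 1.13, -1.57]] + [[-0.32, 0.09, 0.43], [-1.95, 0.56, 2.64], [0.96, -0.28, -1.30]] + [[-1.01, -2.04, -0.31], [-0.18, -0.37, -0.06], [-0.71, -1.43, -0.22]]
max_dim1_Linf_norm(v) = 3.26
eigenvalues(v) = [(3.62+0j), (-2.83+1.76j), (-2.83-1.76j)]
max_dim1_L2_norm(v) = 3.74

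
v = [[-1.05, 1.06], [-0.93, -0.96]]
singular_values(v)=[1.49, 1.34]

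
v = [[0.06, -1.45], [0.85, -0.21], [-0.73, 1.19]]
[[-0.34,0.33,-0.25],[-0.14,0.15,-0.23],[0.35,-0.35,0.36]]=v@[[-0.11, 0.12, -0.23], [0.23, -0.22, 0.16]]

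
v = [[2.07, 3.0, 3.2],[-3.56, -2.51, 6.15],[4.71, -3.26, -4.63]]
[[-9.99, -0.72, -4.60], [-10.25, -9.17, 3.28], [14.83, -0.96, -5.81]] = v@[[0.23, -0.45, -1.62], [-1.29, 1.35, 0.01], [-2.06, -1.20, -0.4]]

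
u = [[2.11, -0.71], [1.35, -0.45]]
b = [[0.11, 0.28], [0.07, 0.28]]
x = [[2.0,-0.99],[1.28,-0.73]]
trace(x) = 1.27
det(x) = -0.19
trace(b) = 0.39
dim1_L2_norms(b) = [0.3, 0.29]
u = b + x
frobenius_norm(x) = 2.67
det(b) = 0.01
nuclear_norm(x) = 2.75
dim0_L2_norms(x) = [2.37, 1.23]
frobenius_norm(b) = 0.42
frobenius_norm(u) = 2.64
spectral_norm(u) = 2.64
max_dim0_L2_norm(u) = 2.5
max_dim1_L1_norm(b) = 0.39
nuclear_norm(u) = 2.65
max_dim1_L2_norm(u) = 2.23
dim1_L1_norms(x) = [2.99, 2.01]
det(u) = 0.01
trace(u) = 1.66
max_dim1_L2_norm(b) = 0.3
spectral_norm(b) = 0.42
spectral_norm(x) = 2.67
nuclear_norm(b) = 0.44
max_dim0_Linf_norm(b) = 0.28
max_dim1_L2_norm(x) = 2.23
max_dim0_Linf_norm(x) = 2.0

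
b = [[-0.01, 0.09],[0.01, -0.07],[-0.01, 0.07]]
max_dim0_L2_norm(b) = 0.13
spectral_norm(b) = 0.13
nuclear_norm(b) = 0.14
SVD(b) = [[-0.67, -0.74], [0.52, -0.47], [-0.52, 0.47]] @ diag([0.134891079517807, 0.002096822958832362]) @ [[0.13, -0.99], [-0.99, -0.13]]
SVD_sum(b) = [[-0.01, 0.09], [0.01, -0.07], [-0.01, 0.07]] + [[0.00,0.0],[0.0,0.00],[-0.0,-0.00]]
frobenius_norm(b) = 0.13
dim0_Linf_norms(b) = [0.01, 0.09]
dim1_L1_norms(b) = [0.1, 0.08, 0.08]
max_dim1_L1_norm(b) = 0.1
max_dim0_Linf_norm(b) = 0.09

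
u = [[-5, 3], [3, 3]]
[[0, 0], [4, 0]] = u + [[5, -3], [1, -3]]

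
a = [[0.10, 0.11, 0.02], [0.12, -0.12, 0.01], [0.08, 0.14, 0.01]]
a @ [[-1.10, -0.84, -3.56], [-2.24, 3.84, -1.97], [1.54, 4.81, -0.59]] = [[-0.33,0.43,-0.58], [0.15,-0.51,-0.2], [-0.39,0.52,-0.57]]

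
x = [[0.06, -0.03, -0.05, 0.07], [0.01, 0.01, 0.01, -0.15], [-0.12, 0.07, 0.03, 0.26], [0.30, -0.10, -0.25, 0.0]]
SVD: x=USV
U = [[-0.14,0.30,0.47,-0.82], [-0.09,-0.48,-0.68,-0.55], [0.45,0.74,-0.5,-0.10], [-0.88,0.38,-0.26,0.14]]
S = [0.44, 0.3, 0.04, 0.0]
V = [[-0.74, 0.28, 0.54, 0.27], [0.12, 0.0, -0.3, 0.94], [0.12, -0.83, 0.52, 0.15], [-0.65, -0.48, -0.59, -0.1]]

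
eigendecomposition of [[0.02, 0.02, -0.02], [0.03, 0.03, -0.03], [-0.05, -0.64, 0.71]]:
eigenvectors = [[-0.08, 0.43, -0.03], [0.74, 0.65, -0.04], [0.66, 0.63, 1.0]]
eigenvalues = [0.0, 0.02, 0.74]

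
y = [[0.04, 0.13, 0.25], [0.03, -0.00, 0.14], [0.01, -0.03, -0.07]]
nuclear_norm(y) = 0.40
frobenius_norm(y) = 0.33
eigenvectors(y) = [[-0.94+0.00j, (-0.71+0j), (-0.71-0j)],[(-0.33+0j), -0.18-0.54j, -0.18+0.54j],[0j, 0.37+0.17j, 0.37-0.17j]]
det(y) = 0.00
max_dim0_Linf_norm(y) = 0.25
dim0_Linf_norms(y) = [0.04, 0.13, 0.25]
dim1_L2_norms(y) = [0.28, 0.14, 0.08]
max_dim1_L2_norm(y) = 0.28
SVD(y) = [[0.88, 0.4, -0.25], [0.41, -0.91, -0.02], [-0.23, -0.09, -0.97]] @ diag([0.32151915062832626, 0.059998000283381404, 0.020631910750945972]) @ [[0.14, 0.38, 0.92], [-0.20, 0.92, -0.35], [-0.97, -0.14, 0.21]]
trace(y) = -0.03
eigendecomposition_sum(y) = [[0.07-0.00j, (0.05+0j), 0.15+0.00j], [(0.02-0j), (0.02+0j), 0.05+0.00j], [(-0+0j), (-0-0j), (-0-0j)]] + [[(-0.01-0.01j), (0.04+0.02j), 0.05-0.04j], [-0.01j, (-0.01+0.04j), 0.04+0.03j], [0.01+0.01j, -0.01-0.02j, (-0.03+0.01j)]] + [[-0.01+0.01j, 0.04-0.02j, (0.05+0.04j)], [0.01j, (-0.01-0.04j), (0.04-0.03j)], [0.01-0.01j, (-0.01+0.02j), (-0.03-0.01j)]]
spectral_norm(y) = 0.32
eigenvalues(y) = [(0.08+0j), (-0.06+0.04j), (-0.06-0.04j)]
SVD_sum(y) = [[0.04,0.11,0.26], [0.02,0.05,0.12], [-0.01,-0.03,-0.07]] + [[-0.0, 0.02, -0.01], [0.01, -0.05, 0.02], [0.0, -0.00, 0.0]] + [[0.00,0.00,-0.00], [0.00,0.0,-0.0], [0.02,0.00,-0.00]]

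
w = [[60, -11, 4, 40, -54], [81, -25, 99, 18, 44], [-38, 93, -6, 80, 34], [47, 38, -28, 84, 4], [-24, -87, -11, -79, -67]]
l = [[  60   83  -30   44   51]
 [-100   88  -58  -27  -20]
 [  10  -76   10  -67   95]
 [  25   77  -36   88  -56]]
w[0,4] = -54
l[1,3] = -27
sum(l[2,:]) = -28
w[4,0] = -24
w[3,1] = 38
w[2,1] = 93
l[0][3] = 44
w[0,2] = 4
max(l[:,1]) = 88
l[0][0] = 60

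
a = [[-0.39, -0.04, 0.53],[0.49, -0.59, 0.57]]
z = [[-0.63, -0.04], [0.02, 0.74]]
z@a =[[0.23,  0.05,  -0.36],  [0.35,  -0.44,  0.43]]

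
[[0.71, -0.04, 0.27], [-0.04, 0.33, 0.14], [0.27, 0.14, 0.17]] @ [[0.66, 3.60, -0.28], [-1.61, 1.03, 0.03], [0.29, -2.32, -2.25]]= [[0.61, 1.89, -0.81], [-0.52, -0.13, -0.29], [0.00, 0.72, -0.45]]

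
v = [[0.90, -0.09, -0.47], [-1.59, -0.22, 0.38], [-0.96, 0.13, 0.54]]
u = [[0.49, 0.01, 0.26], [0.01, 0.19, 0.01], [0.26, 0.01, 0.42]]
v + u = [[1.39, -0.08, -0.21], [-1.58, -0.03, 0.39], [-0.70, 0.14, 0.96]]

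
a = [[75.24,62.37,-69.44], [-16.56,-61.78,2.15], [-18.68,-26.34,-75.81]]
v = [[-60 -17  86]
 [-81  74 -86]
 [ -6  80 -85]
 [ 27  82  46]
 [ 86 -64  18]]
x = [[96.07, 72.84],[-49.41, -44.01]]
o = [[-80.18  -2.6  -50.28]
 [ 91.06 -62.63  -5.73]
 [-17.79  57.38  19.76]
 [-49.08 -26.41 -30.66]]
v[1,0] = -81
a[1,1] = -61.78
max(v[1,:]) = 74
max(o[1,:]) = 91.06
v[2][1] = 80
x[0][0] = 96.07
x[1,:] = [-49.41, -44.01]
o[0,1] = -2.6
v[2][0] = -6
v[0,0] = -60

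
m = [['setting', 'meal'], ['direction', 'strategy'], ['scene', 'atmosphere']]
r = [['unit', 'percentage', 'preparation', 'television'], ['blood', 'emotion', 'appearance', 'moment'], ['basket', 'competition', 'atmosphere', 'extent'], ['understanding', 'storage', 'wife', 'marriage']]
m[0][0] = 'setting'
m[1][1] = 'strategy'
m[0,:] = ['setting', 'meal']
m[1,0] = 'direction'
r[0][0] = 'unit'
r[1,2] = 'appearance'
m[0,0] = 'setting'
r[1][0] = 'blood'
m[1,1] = 'strategy'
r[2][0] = 'basket'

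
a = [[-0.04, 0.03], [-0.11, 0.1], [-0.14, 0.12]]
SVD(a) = [[-0.21, 0.73], [-0.61, -0.62], [-0.76, 0.3]] @ diag([0.24202182202563655, 0.005043576448424817]) @ [[0.75,-0.66], [-0.66,-0.75]]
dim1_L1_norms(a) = [0.07, 0.21, 0.26]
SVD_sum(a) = [[-0.04, 0.03], [-0.11, 0.1], [-0.14, 0.12]] + [[-0.0,-0.00], [0.0,0.0], [-0.0,-0.0]]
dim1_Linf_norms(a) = [0.04, 0.11, 0.14]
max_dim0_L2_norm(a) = 0.18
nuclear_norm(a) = 0.25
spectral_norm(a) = 0.24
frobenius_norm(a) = 0.24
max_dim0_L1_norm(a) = 0.29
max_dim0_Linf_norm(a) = 0.14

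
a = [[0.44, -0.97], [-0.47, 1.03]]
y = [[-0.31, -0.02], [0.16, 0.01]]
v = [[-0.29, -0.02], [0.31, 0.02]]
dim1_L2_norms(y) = [0.31, 0.16]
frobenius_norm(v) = 0.43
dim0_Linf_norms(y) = [0.31, 0.02]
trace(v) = -0.27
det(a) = -0.00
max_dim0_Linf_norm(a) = 1.03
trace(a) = 1.47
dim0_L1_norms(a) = [0.91, 2.0]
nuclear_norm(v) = 0.43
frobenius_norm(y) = 0.35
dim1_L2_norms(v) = [0.29, 0.31]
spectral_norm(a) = 1.55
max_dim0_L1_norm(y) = 0.47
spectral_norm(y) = 0.35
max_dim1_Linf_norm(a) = 1.03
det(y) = 0.00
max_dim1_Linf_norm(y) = 0.31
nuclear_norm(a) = 1.56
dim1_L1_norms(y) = [0.33, 0.17]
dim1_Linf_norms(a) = [0.97, 1.03]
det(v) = 0.00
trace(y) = -0.30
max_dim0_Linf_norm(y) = 0.31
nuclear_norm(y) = 0.35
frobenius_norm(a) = 1.55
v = a @ y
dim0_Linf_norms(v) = [0.31, 0.02]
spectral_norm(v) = 0.43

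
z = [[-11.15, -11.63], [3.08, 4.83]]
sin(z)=[[-1.25, -1.84], [0.49, 1.27]]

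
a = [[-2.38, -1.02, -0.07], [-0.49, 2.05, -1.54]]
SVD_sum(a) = [[-0.87, -1.50, 0.74],[0.93, 1.6, -0.78]] + [[-1.51,0.48,-0.81], [-1.42,0.45,-0.76]]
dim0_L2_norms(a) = [2.43, 2.29, 1.54]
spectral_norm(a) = 2.75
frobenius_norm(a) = 3.68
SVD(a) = [[-0.68,0.73], [0.73,0.68]] @ diag([2.753292407277269, 2.4378845173693815]) @ [[0.46, 0.80, -0.39], [-0.85, 0.27, -0.45]]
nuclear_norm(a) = 5.19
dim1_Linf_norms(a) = [2.38, 2.05]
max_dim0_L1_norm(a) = 3.07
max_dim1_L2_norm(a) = 2.61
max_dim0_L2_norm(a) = 2.43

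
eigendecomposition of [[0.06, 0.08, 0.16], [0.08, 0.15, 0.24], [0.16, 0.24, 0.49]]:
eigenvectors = [[0.28,0.95,0.12],[0.44,-0.02,-0.9],[0.85,-0.31,0.42]]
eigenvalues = [0.67, 0.01, 0.03]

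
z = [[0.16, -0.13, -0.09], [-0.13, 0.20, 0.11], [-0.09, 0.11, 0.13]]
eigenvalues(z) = [0.39, 0.05, 0.05]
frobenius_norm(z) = 0.40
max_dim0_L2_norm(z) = 0.26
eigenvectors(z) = [[-0.57, 0.64, -0.52], [0.67, -0.01, -0.74], [0.48, 0.77, 0.42]]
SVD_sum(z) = [[0.13, -0.15, -0.11], [-0.15, 0.17, 0.13], [-0.11, 0.13, 0.09]] + [[0.02, -0.00, 0.03], [-0.0, 0.0, -0.00], [0.03, -0.0, 0.03]] + [[0.01, 0.02, -0.01],[0.02, 0.03, -0.01],[-0.01, -0.01, 0.01]]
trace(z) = 0.49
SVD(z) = [[-0.57,-0.64,-0.52], [0.67,0.01,-0.74], [0.48,-0.77,0.42]] @ diag([0.3893759536094515, 0.053759297098423614, 0.04686474929212497]) @ [[-0.57, 0.67, 0.48],[-0.64, 0.01, -0.77],[-0.52, -0.74, 0.42]]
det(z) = 0.00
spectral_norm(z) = 0.39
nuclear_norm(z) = 0.49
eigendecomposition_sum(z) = [[0.13, -0.15, -0.11], [-0.15, 0.17, 0.13], [-0.11, 0.13, 0.09]] + [[0.02, -0.0, 0.03], [-0.00, 0.0, -0.0], [0.03, -0.00, 0.03]] + [[0.01, 0.02, -0.01], [0.02, 0.03, -0.01], [-0.01, -0.01, 0.01]]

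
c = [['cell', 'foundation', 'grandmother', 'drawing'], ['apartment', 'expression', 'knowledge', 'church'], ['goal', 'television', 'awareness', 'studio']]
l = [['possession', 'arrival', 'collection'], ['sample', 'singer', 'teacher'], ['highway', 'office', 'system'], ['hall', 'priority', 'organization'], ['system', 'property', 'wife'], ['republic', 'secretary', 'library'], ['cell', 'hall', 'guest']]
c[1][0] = 'apartment'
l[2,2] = 'system'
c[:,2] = ['grandmother', 'knowledge', 'awareness']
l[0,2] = 'collection'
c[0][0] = 'cell'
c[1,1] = 'expression'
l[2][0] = 'highway'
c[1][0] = 'apartment'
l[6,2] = 'guest'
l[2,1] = 'office'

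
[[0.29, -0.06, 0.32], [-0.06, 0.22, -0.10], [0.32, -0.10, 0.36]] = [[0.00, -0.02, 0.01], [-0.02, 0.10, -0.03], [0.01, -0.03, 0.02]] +[[0.29, -0.04, 0.31],[-0.04, 0.12, -0.07],[0.31, -0.07, 0.34]]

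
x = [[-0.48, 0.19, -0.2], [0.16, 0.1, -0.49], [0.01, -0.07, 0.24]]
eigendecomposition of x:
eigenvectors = [[0.96, -0.26, -0.29], [-0.27, -0.93, -0.87], [-0.04, -0.27, 0.41]]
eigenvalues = [-0.53, 0.0, 0.38]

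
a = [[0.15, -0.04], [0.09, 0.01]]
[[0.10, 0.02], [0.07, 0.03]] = a@[[0.70, 0.25], [0.25, 0.52]]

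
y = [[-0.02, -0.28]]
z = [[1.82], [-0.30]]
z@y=[[-0.04,-0.51],[0.01,0.08]]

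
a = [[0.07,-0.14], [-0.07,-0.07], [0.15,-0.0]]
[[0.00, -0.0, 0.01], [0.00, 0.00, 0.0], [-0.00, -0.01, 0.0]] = a @ [[-0.01, -0.07, 0.01], [-0.02, -0.00, -0.07]]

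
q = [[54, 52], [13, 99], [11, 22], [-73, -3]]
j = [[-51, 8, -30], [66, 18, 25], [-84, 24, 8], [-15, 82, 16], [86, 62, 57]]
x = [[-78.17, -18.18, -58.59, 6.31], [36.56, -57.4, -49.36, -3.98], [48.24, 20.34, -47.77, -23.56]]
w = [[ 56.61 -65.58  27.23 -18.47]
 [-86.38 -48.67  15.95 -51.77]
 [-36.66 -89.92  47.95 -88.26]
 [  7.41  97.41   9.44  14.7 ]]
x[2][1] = 20.34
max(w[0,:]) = 56.61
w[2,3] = -88.26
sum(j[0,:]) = -73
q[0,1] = 52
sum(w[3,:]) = 128.95999999999998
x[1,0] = 36.56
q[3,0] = -73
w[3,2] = 9.44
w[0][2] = 27.23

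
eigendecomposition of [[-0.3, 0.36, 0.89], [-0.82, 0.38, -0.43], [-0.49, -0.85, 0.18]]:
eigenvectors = [[(0.69+0j), (0.69-0j), 0.23+0.00j], [0.12+0.46j, (0.12-0.46j), -0.74+0.00j], [-0.10+0.54j, (-0.1-0.54j), (0.63+0j)]]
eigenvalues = [(-0.37+0.93j), (-0.37-0.93j), (1+0j)]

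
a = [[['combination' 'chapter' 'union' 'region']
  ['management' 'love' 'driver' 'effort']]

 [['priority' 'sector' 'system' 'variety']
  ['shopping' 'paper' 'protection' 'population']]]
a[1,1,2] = 'protection'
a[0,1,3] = 'effort'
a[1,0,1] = 'sector'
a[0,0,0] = 'combination'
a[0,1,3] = 'effort'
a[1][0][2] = 'system'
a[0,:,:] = [['combination', 'chapter', 'union', 'region'], ['management', 'love', 'driver', 'effort']]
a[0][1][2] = 'driver'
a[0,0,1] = 'chapter'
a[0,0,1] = 'chapter'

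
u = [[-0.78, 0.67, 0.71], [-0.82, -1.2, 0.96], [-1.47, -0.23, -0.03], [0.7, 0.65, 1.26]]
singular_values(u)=[2.16, 1.74, 1.26]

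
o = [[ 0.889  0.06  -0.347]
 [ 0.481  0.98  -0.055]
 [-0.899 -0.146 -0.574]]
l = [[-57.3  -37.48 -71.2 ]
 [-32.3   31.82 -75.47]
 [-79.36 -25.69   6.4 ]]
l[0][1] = -37.48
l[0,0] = -57.3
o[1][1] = 0.98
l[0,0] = -57.3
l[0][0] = -57.3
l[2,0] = -79.36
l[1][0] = -32.3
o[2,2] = -0.574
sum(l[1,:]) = -75.94999999999999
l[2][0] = -79.36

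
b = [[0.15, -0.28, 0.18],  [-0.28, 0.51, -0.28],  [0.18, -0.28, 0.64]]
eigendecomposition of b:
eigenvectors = [[-0.36, 0.89, -0.29],[0.62, 0.46, 0.64],[-0.7, -0.05, 0.72]]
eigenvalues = [0.98, -0.0, 0.32]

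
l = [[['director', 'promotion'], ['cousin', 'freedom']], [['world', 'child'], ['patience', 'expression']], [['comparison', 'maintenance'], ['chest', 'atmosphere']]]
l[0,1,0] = 'cousin'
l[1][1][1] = 'expression'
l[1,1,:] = ['patience', 'expression']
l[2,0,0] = 'comparison'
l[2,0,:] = ['comparison', 'maintenance']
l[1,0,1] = 'child'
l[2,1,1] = 'atmosphere'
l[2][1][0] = 'chest'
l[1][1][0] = 'patience'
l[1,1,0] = 'patience'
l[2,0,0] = 'comparison'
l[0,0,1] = 'promotion'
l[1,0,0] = 'world'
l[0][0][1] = 'promotion'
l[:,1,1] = ['freedom', 'expression', 'atmosphere']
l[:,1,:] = [['cousin', 'freedom'], ['patience', 'expression'], ['chest', 'atmosphere']]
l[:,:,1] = [['promotion', 'freedom'], ['child', 'expression'], ['maintenance', 'atmosphere']]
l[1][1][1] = 'expression'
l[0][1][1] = 'freedom'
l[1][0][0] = 'world'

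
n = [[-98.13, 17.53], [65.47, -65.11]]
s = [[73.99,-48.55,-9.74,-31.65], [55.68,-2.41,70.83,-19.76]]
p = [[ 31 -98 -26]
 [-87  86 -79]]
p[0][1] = -98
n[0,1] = 17.53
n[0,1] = 17.53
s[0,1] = -48.55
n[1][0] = 65.47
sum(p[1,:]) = -80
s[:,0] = [73.99, 55.68]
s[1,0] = 55.68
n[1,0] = 65.47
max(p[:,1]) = 86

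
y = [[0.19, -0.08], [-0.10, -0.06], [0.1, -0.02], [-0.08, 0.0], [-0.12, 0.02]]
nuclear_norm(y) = 0.37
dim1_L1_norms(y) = [0.27, 0.16, 0.12, 0.08, 0.14]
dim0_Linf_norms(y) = [0.19, 0.08]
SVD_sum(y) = [[0.2,-0.04],  [-0.08,0.02],  [0.10,-0.02],  [-0.08,0.02],  [-0.12,0.02]] + [[-0.01, -0.04], [-0.02, -0.08], [-0.0, -0.00], [-0.00, -0.02], [-0.00, -0.00]]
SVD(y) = [[-0.72, -0.46],[0.31, -0.87],[-0.36, -0.00],[0.28, -0.17],[0.43, -0.04]] @ diag([0.28211488694742953, 0.09006214833457533]) @ [[-0.98, 0.19],  [0.19, 0.98]]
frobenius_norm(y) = 0.30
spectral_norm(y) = 0.28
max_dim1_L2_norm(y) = 0.21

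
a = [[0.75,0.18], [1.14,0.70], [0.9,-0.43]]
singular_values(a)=[1.68, 0.75]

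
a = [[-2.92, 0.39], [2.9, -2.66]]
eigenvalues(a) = [-3.86, -1.72]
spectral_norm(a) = 4.71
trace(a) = -5.58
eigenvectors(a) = [[-0.38, -0.31],[0.92, -0.95]]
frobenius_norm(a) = 4.92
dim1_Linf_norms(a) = [2.92, 2.9]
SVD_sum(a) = [[-2.33, 1.38],[3.31, -1.96]] + [[-0.59, -0.99], [-0.41, -0.70]]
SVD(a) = [[-0.58,0.82], [0.82,0.58]] @ diag([4.709397486317955, 1.4091399206119075]) @ [[0.86, -0.51], [-0.51, -0.86]]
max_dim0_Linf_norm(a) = 2.92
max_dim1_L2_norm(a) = 3.94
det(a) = 6.64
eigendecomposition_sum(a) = [[-2.16,0.7], [5.23,-1.7]] + [[-0.76,-0.31], [-2.33,-0.96]]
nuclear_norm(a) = 6.12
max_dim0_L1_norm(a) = 5.82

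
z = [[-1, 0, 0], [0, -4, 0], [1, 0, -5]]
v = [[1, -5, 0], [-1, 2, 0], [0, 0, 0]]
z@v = [[-1, 5, 0], [4, -8, 0], [1, -5, 0]]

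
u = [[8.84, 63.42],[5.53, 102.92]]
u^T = [[8.84, 5.53], [63.42, 102.92]]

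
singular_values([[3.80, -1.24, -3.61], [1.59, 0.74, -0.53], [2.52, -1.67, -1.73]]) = [6.48, 1.43, 0.68]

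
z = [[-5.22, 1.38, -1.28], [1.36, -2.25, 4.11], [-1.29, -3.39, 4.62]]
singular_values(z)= [7.77, 5.33, 0.6]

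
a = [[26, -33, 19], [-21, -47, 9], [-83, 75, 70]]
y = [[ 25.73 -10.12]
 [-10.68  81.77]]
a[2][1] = 75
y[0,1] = -10.12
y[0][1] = -10.12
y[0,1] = -10.12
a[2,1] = 75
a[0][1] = -33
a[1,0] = -21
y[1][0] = -10.68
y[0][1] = -10.12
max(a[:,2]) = 70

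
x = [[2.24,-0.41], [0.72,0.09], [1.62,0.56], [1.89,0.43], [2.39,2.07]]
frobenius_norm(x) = 4.73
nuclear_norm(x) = 6.08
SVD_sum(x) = [[1.8, 0.71], [0.65, 0.26], [1.59, 0.63], [1.78, 0.7], [2.77, 1.09]] + [[0.44, -1.12], [0.07, -0.17], [0.03, -0.07], [0.11, -0.27], [-0.38, 0.98]]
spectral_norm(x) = 4.44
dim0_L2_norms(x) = [4.18, 2.23]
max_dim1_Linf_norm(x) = 2.39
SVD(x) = [[-0.44, -0.74], [-0.16, -0.11], [-0.39, -0.04], [-0.43, -0.18], [-0.67, 0.64]] @ diag([4.442121449422202, 1.6345510174305353]) @ [[-0.93, -0.37],[-0.37, 0.93]]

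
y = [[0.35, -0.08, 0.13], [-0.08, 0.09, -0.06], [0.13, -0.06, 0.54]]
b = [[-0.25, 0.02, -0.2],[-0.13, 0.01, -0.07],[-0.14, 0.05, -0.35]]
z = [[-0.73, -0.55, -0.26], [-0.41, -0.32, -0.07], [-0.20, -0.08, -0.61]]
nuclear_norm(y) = 0.98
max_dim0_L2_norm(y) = 0.56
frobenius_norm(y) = 0.69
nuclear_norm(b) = 0.65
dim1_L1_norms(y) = [0.56, 0.23, 0.73]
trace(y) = 0.98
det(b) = 0.00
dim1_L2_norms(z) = [0.95, 0.52, 0.65]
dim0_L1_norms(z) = [1.34, 0.95, 0.94]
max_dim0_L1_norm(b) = 0.62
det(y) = 0.01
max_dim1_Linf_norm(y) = 0.54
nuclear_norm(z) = 1.67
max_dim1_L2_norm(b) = 0.38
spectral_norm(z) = 1.15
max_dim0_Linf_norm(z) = 0.73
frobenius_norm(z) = 1.26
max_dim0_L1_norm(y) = 0.73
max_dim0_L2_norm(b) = 0.41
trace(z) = -1.66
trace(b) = -0.59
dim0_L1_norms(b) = [0.52, 0.08, 0.62]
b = z @ y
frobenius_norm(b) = 0.52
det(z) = -0.00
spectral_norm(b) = 0.50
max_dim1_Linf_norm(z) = 0.73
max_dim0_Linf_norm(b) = 0.35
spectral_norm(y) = 0.62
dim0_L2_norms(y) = [0.38, 0.13, 0.56]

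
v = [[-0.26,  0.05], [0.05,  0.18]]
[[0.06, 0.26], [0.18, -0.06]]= v@[[-0.04, -1.0], [1.00, -0.04]]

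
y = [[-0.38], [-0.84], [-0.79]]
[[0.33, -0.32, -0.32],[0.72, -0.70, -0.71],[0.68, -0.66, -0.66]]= y @ [[-0.86, 0.83, 0.84]]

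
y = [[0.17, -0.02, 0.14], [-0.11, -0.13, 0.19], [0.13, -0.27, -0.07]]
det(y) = 0.016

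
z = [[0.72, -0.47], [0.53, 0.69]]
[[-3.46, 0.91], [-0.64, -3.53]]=z@[[-3.61,  -1.38], [1.84,  -4.06]]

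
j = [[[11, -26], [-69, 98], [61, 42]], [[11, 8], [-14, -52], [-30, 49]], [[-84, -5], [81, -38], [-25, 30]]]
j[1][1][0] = -14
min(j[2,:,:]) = -84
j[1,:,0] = [11, -14, -30]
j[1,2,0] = -30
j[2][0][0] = -84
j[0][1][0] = -69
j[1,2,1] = 49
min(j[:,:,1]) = -52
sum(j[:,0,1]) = -23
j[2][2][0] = -25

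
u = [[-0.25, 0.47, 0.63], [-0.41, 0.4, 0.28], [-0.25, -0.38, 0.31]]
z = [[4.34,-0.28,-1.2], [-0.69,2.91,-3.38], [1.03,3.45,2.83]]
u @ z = [[-0.76, 3.61, 0.49], [-1.77, 2.24, -0.07], [-0.50, 0.03, 2.46]]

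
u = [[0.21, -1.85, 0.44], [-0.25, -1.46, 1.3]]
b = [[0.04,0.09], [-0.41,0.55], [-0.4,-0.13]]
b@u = [[-0.01, -0.21, 0.13], [-0.22, -0.04, 0.53], [-0.05, 0.93, -0.34]]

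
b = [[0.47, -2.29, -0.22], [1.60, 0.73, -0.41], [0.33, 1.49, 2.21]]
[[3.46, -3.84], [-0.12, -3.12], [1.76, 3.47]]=b@[[1.01, -2.17], [-1.46, 1.12], [1.63, 1.14]]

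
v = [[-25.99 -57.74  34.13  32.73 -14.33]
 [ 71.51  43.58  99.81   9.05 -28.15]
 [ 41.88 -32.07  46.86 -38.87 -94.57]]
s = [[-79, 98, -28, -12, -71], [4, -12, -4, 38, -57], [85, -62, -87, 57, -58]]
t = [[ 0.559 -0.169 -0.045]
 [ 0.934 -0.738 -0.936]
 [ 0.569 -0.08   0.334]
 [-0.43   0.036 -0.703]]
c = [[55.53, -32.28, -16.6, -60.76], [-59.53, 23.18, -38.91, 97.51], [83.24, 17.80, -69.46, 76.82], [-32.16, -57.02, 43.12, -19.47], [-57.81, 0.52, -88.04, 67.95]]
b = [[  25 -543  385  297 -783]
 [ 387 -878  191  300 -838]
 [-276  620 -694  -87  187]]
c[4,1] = 0.52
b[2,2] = -694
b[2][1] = 620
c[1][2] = -38.91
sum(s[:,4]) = -186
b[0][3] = 297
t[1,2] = -0.936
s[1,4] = -57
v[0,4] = -14.33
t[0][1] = -0.169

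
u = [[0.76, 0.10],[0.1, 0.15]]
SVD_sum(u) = [[0.76,  0.12], [0.12,  0.02]] + [[0.0, -0.02], [-0.02, 0.13]]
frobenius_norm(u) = 0.79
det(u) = 0.10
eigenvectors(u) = [[0.99, -0.16], [0.16, 0.99]]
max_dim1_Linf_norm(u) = 0.76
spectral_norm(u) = 0.78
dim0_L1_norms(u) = [0.86, 0.25]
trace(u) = 0.91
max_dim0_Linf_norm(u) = 0.76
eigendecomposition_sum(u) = [[0.76, 0.12], [0.12, 0.02]] + [[0.00, -0.02], [-0.02, 0.13]]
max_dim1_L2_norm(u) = 0.77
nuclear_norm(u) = 0.91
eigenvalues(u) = [0.78, 0.13]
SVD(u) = [[-0.99, -0.16], [-0.16, 0.99]] @ diag([0.7759750769140806, 0.13402492308591932]) @ [[-0.99, -0.16], [-0.16, 0.99]]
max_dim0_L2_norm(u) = 0.77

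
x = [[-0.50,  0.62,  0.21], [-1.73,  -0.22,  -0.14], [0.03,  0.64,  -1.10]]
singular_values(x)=[1.8, 1.28, 0.68]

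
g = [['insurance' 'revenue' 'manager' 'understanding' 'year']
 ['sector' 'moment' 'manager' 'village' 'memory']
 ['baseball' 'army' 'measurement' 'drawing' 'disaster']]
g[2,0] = 'baseball'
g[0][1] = 'revenue'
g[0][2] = 'manager'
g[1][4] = 'memory'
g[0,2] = 'manager'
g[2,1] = 'army'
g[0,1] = 'revenue'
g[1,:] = ['sector', 'moment', 'manager', 'village', 'memory']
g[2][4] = 'disaster'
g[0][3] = 'understanding'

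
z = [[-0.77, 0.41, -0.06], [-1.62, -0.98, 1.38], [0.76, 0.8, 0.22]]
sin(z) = [[-1.02, 0.22, 0.08], [-0.66, -0.86, 1.12], [0.33, 0.71, 0.24]]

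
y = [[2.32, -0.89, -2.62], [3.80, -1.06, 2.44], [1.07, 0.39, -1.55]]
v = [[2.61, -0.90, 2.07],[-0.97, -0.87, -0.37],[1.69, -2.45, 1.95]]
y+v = [[4.93,-1.79,-0.55], [2.83,-1.93,2.07], [2.76,-2.06,0.4]]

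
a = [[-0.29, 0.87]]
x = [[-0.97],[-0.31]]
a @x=[[0.01]]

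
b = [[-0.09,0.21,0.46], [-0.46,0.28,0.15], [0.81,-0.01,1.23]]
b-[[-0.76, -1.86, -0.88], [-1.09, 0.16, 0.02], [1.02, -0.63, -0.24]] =[[0.67,  2.07,  1.34],[0.63,  0.12,  0.13],[-0.21,  0.62,  1.47]]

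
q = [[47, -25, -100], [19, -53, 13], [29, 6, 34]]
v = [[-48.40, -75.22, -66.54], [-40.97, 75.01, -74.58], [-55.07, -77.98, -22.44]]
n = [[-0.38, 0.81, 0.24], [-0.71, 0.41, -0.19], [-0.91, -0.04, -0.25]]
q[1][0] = 19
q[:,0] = [47, 19, 29]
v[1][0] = -40.97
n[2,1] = -0.035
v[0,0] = -48.4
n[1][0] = -0.711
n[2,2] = -0.248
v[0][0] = -48.4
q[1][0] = 19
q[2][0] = 29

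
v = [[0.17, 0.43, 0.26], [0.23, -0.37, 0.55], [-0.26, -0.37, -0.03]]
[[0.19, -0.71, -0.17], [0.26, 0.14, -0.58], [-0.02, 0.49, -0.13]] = v @ [[-0.21, -0.0, 0.44],[0.14, -1.28, 0.13],[0.65, -0.60, -1.16]]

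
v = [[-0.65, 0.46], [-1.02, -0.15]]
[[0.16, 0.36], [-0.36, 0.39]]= v @ [[0.25, -0.41],[0.7, 0.2]]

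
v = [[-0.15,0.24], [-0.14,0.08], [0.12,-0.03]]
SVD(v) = [[-0.83, 0.53], [-0.46, -0.49], [0.31, 0.69]] @ diag([0.3341755921039238, 0.09862389995326658]) @ [[0.68,-0.74], [0.74,0.68]]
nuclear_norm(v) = 0.43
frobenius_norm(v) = 0.35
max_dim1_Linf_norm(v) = 0.24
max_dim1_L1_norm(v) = 0.39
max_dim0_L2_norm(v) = 0.25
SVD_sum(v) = [[-0.19, 0.2],  [-0.10, 0.11],  [0.07, -0.08]] + [[0.04,  0.04], [-0.04,  -0.03], [0.05,  0.05]]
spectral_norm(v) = 0.33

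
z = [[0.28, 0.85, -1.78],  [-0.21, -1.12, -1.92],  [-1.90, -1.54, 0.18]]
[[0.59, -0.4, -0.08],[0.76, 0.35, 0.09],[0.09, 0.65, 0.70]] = z@[[-0.04,-0.04,-0.38], [-0.05,-0.37,0.01], [-0.36,0.04,-0.01]]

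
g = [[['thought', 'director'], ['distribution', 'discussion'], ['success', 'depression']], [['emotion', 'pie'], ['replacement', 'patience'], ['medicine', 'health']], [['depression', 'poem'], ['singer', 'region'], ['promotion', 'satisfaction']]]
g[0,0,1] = 'director'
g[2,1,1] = 'region'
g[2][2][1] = 'satisfaction'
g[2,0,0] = 'depression'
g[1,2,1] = 'health'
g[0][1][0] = 'distribution'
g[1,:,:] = [['emotion', 'pie'], ['replacement', 'patience'], ['medicine', 'health']]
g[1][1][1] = 'patience'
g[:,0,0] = ['thought', 'emotion', 'depression']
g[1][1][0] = 'replacement'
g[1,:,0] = ['emotion', 'replacement', 'medicine']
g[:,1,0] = ['distribution', 'replacement', 'singer']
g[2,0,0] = 'depression'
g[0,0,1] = 'director'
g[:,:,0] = [['thought', 'distribution', 'success'], ['emotion', 'replacement', 'medicine'], ['depression', 'singer', 'promotion']]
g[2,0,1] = 'poem'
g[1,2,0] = 'medicine'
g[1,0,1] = 'pie'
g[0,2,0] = 'success'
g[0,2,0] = 'success'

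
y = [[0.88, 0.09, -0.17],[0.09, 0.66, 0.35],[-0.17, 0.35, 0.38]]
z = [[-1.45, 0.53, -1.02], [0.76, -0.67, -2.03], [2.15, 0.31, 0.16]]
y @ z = [[-1.57, 0.35, -1.11],[1.12, -0.29, -1.38],[1.33, -0.21, -0.48]]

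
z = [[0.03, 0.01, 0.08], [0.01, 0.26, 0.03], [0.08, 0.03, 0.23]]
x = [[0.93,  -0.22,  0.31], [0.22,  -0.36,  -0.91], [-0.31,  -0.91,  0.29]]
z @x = [[0.01, -0.08, 0.02], [0.06, -0.12, -0.22], [0.01, -0.24, 0.06]]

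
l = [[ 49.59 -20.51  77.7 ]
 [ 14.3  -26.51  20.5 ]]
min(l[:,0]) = 14.3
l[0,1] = -20.51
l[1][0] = 14.3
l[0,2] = 77.7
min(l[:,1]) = -26.51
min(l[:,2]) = 20.5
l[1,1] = -26.51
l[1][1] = -26.51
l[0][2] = 77.7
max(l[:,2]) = 77.7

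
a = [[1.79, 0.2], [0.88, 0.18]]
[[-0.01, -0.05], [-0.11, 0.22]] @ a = [[-0.06, -0.01], [-0.0, 0.02]]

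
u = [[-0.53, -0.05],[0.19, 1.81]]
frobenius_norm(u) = 1.90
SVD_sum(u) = [[-0.01,-0.11], [0.22,1.81]] + [[-0.52, 0.06],[-0.03, 0.0]]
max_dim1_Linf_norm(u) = 1.81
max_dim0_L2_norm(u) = 1.81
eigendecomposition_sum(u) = [[-0.53, -0.01], [0.04, 0.0]] + [[-0.0, -0.04], [0.15, 1.81]]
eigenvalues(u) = [-0.53, 1.81]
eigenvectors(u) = [[-1.0, 0.02], [0.08, -1.00]]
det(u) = -0.95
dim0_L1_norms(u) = [0.72, 1.86]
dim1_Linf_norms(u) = [0.53, 1.81]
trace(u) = 1.28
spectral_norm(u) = 1.82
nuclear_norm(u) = 2.34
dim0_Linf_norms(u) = [0.53, 1.81]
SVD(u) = [[-0.06, 1.00],[1.00, 0.06]] @ diag([1.8232449703922022, 0.5209393227042258]) @ [[0.12, 0.99], [-0.99, 0.12]]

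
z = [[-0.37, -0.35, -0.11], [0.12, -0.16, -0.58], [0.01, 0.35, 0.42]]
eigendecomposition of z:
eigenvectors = [[-0.94+0.00j, -0.26+0.30j, -0.26-0.30j],[0.30+0.00j, 0.75+0.00j, (0.75-0j)],[(-0.14+0j), (-0.37-0.39j), (-0.37+0.39j)]]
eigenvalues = [(-0.28+0j), (0.08+0.35j), (0.08-0.35j)]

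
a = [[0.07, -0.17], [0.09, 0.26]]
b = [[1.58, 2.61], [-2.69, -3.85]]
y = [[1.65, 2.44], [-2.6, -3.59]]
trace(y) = -1.94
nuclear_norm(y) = 5.40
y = b + a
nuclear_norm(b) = 5.77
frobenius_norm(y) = 5.32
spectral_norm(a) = 0.31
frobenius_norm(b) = 5.60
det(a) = 0.03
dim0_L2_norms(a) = [0.11, 0.31]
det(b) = 0.94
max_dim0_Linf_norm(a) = 0.26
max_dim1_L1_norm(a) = 0.35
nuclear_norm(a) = 0.42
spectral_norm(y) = 5.32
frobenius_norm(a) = 0.33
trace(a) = 0.33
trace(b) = -2.27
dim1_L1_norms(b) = [4.19, 6.54]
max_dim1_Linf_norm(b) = 3.85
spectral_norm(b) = 5.60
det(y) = 0.42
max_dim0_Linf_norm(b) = 3.85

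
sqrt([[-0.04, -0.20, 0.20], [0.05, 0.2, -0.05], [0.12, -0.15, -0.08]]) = [[(0.18+0.17j), -0.26-0.01j, 0.21-0.25j], [0.06-0.04j, (0.45+0j), -0.05+0.07j], [(0.12-0.2j), -0.19+0.01j, (0.15+0.29j)]]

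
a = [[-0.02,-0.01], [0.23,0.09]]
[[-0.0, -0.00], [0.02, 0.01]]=a@ [[0.06, 0.02], [0.08, 0.03]]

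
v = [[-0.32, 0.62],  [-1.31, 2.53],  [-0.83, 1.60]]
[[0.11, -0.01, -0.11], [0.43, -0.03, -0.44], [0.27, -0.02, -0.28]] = v@[[-0.27,0.08,0.05], [0.03,0.03,-0.15]]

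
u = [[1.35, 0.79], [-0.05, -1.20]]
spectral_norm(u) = 1.75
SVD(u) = [[-0.85, 0.53], [0.53, 0.85]] @ diag([1.7542450998463384, 0.9009573406466648]) @ [[-0.67, -0.74],  [0.74, -0.67]]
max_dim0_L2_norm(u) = 1.44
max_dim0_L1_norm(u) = 1.99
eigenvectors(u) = [[1.0, -0.3], [-0.02, 0.95]]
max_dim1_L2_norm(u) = 1.56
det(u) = -1.58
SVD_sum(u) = [[1.0, 1.11], [-0.62, -0.69]] + [[0.35, -0.32], [0.57, -0.51]]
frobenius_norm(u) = 1.97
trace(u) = 0.15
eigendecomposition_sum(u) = [[1.34, 0.42], [-0.03, -0.01]] + [[0.01, 0.37], [-0.02, -1.19]]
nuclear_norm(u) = 2.66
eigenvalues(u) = [1.33, -1.18]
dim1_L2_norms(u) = [1.56, 1.2]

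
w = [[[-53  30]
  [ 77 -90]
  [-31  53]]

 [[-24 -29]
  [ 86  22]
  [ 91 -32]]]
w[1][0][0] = -24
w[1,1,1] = 22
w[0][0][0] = -53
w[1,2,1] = -32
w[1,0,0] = -24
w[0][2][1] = 53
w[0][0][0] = -53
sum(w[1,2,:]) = 59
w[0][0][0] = -53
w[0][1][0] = 77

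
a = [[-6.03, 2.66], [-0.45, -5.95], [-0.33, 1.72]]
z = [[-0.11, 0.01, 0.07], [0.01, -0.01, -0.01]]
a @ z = [[0.69,-0.09,-0.45], [-0.01,0.06,0.03], [0.05,-0.02,-0.04]]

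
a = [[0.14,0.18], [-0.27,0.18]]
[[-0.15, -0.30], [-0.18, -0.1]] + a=[[-0.01,-0.12],[-0.45,0.08]]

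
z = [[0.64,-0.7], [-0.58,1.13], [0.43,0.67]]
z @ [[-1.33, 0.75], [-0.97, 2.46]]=[[-0.17, -1.24], [-0.32, 2.34], [-1.22, 1.97]]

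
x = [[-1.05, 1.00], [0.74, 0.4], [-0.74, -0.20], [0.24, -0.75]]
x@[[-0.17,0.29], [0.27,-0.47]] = [[0.45, -0.77], [-0.02, 0.03], [0.07, -0.12], [-0.24, 0.42]]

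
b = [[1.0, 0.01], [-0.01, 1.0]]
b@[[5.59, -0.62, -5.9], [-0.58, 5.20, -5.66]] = [[5.58, -0.57, -5.96], [-0.64, 5.21, -5.6]]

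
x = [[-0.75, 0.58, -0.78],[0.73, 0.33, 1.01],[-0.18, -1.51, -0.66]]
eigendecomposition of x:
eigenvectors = [[-0.77+0.00j, -0.64+0.00j, (-0.64-0j)], [-0.18+0.00j, 0.32-0.27j, 0.32+0.27j], [0.61+0.00j, (0.41+0.5j), (0.41-0.5j)]]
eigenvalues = [(0.01+0j), (-0.54+0.84j), (-0.54-0.84j)]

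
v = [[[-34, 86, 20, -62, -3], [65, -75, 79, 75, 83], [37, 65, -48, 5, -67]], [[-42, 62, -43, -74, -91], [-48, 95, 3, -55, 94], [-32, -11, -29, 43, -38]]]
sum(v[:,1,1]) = 20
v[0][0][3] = -62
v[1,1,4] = 94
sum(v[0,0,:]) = 7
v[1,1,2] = 3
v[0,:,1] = [86, -75, 65]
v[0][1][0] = 65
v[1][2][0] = -32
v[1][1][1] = 95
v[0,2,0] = 37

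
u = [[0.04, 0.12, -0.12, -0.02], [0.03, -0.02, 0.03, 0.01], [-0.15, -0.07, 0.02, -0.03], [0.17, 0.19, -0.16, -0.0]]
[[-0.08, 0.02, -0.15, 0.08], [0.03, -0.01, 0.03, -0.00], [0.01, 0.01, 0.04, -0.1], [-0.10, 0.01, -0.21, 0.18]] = u @ [[0.28,-0.23,-0.16,0.27],  [-0.50,0.75,-0.36,0.57],  [0.31,0.59,0.71,-0.15],  [-0.24,-0.56,0.67,0.62]]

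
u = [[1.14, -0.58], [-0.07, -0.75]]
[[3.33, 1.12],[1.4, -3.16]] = u @ [[1.88, 2.98], [-2.04, 3.93]]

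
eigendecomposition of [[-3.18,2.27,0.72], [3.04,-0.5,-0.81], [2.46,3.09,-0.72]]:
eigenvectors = [[(-0.81+0j),(-0.26-0.03j),-0.26+0.03j], [0.58+0.00j,(-0.08-0.1j),(-0.08+0.1j)], [(0.05+0j),-0.96+0.00j,-0.96-0.00j]]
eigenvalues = [(-4.84+0j), (0.22+0.4j), (0.22-0.4j)]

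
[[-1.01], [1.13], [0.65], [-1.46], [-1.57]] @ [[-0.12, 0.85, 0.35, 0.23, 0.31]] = [[0.12, -0.86, -0.35, -0.23, -0.31], [-0.14, 0.96, 0.40, 0.26, 0.35], [-0.08, 0.55, 0.23, 0.15, 0.20], [0.18, -1.24, -0.51, -0.34, -0.45], [0.19, -1.33, -0.55, -0.36, -0.49]]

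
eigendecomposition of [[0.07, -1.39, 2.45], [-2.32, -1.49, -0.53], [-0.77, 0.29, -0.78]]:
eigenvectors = [[(-0.43+0j), 0.57+0.21j, 0.57-0.21j],[(-0.9+0j), -0.64+0.00j, (-0.64-0j)],[-0.04+0.00j, (-0.41+0.23j), (-0.41-0.23j)]]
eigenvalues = [(-2.62+0j), (0.21+0.94j), (0.21-0.94j)]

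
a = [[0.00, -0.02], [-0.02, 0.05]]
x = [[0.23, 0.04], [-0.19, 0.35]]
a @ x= [[0.0, -0.01], [-0.01, 0.02]]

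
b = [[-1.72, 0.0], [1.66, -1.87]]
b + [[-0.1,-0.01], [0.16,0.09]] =[[-1.82, -0.01], [1.82, -1.78]]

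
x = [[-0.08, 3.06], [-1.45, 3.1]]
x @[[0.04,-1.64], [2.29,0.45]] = [[7.0,1.51], [7.04,3.77]]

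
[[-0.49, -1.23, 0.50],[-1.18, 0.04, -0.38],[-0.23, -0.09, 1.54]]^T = [[-0.49, -1.18, -0.23], [-1.23, 0.04, -0.09], [0.50, -0.38, 1.54]]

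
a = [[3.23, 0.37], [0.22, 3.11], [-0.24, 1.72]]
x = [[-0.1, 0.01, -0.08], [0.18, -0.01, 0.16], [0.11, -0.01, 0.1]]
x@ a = [[-0.3, -0.14], [0.54, 0.31], [0.33, 0.18]]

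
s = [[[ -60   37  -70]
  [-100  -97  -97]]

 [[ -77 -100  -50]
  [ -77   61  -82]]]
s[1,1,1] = 61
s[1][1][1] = 61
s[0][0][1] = 37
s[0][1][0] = -100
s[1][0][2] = -50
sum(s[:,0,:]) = -320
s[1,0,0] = -77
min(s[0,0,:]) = -70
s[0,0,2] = -70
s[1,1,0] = -77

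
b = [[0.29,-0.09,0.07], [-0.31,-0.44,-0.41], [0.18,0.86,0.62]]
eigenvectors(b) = [[(0.34+0j), -0.22-0.37j, (-0.22+0.37j)], [(0.51+0j), -0.31+0.26j, (-0.31-0.26j)], [(-0.79+0j), (0.8+0j), (0.8-0j)]]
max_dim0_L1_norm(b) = 1.39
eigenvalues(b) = [(-0.01+0j), (0.24+0.19j), (0.24-0.19j)]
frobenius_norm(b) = 1.31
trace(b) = 0.47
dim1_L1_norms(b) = [0.45, 1.16, 1.66]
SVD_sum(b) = [[0.01, 0.04, 0.03], [-0.17, -0.5, -0.39], [0.28, 0.82, 0.63]] + [[0.28, -0.13, 0.04], [-0.14, 0.06, -0.02], [-0.10, 0.04, -0.01]] + [[-0.0, -0.00, 0.00], [-0.0, -0.0, 0.00], [-0.00, -0.0, 0.00]]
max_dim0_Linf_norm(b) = 0.86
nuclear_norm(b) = 1.62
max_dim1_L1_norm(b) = 1.66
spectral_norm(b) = 1.26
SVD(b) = [[-0.04, -0.85, 0.52], [0.52, 0.43, 0.74], [-0.85, 0.3, 0.43]] @ diag([1.2574693797830168, 0.36065054669655633, 0.0013935837222834192]) @ [[-0.26, -0.76, -0.59], [-0.9, 0.41, -0.13], [-0.34, -0.5, 0.79]]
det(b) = -0.00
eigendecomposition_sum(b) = [[(-0.01+0j),-0.01-0.00j,-0.00+0.00j],[(-0.01+0j),-0.01-0.00j,(-0.01+0j)],[0.01-0.00j,(0.02+0j),0.01-0.00j]] + [[(0.15-0.14j),(-0.04-0.24j),(0.04-0.21j)], [(-0.15-0.11j),(-0.21+0.07j),-0.20-0.00j], [0.08+0.37j,(0.42+0.16j),(0.3+0.26j)]] + [[(0.15+0.14j), -0.04+0.24j, (0.04+0.21j)], [(-0.15+0.11j), (-0.21-0.07j), (-0.2+0j)], [(0.08-0.37j), (0.42-0.16j), (0.3-0.26j)]]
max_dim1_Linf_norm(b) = 0.86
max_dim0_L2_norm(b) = 0.97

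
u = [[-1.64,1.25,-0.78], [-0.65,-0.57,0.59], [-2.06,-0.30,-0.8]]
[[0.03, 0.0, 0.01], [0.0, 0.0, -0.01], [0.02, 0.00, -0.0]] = u@ [[-0.01, 0.00, 0.00], [0.01, 0.0, 0.01], [-0.00, 0.00, 0.0]]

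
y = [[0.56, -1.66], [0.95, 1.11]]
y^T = [[0.56,0.95], [-1.66,1.11]]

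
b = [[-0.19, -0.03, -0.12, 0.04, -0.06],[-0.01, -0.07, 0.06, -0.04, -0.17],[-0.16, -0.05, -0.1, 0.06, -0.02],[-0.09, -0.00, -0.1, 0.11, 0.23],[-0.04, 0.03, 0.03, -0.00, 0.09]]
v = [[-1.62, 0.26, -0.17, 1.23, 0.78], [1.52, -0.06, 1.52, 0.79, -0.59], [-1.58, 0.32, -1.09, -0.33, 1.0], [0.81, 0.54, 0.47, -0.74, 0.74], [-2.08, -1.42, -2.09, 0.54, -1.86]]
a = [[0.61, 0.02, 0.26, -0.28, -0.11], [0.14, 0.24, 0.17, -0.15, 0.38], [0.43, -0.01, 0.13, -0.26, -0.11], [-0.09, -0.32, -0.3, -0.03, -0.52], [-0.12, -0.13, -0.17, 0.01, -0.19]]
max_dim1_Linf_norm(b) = 0.23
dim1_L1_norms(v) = [4.06, 4.48, 4.32, 3.3, 7.99]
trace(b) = -0.16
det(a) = -0.00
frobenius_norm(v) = 5.66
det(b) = 0.00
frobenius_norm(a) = 1.29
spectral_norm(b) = 0.37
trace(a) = 0.76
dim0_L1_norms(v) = [7.61, 2.6, 5.34, 3.63, 4.97]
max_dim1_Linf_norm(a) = 0.61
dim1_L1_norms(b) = [0.44, 0.35, 0.39, 0.53, 0.19]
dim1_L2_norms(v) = [2.2, 2.37, 2.21, 1.5, 3.8]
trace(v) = -5.37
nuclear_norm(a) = 1.95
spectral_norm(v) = 4.58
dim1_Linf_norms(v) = [1.62, 1.52, 1.58, 0.81, 2.09]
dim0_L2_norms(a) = [0.77, 0.42, 0.48, 0.41, 0.69]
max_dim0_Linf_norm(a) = 0.61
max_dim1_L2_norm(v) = 3.8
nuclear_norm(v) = 9.20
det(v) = 0.00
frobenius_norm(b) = 0.48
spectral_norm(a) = 0.99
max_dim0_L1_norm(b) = 0.57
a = b @ v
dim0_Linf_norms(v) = [2.08, 1.42, 2.09, 1.23, 1.86]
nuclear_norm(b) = 0.80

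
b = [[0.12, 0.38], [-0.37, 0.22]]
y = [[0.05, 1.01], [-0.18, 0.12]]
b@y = [[-0.06, 0.17], [-0.06, -0.35]]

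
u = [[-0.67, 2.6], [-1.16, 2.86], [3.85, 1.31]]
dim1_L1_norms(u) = [3.27, 4.02, 5.16]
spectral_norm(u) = 4.08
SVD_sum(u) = [[-0.91, 2.51], [-1.05, 2.90], [0.03, -0.07]] + [[0.24,  0.09], [-0.11,  -0.04], [3.82,  1.38]]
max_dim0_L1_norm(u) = 6.77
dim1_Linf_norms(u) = [2.6, 2.86, 3.85]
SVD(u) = [[-0.65, -0.06],[-0.76, 0.03],[0.02, -1.0]] @ diag([4.081852772690537, 4.075681285635393]) @ [[0.34,-0.94], [-0.94,-0.34]]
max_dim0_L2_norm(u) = 4.08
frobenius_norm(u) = 5.77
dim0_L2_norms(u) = [4.08, 4.08]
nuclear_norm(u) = 8.16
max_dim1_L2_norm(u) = 4.07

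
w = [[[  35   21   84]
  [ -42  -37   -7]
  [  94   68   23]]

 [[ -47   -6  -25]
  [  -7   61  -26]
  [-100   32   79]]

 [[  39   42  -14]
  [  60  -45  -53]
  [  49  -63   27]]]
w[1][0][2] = -25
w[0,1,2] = -7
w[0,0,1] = 21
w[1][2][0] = -100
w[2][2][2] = 27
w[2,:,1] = [42, -45, -63]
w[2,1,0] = 60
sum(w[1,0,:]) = -78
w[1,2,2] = 79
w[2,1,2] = -53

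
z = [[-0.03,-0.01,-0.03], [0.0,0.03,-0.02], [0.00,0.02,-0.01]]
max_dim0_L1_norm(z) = 0.06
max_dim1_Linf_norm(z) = 0.03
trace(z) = -0.01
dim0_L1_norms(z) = [0.03, 0.06, 0.06]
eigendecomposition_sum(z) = [[-0.03, 0.01, -0.04], [-0.0, -0.00, -0.0], [-0.0, -0.0, -0.0]] + [[0.0,-536870.91,536870.91], [0.00,536870.92,-536870.91], [0.00,536870.91,-536870.91]] + [[0.0, 536870.90, -536870.9], [0.0, -536870.89, 536870.89], [0.00, -536870.89, 536870.90]]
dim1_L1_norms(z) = [0.07, 0.05, 0.03]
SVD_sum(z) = [[-0.02, 0.01, -0.03], [-0.01, 0.01, -0.02], [-0.01, 0.0, -0.01]] + [[-0.01,-0.02,-0.0], [0.01,0.02,0.0], [0.01,0.01,0.00]] + [[-0.0, 0.00, 0.00], [0.00, -0.00, -0.0], [-0.0, 0.0, 0.00]]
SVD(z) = [[0.77,0.64,0.04], [0.56,-0.64,-0.53], [0.32,-0.43,0.85]] @ diag([0.04648558716284413, 0.039196674911299814, 0.0016464695634907116]) @ [[-0.49,  0.33,  -0.80], [-0.49,  -0.87,  -0.06], [-0.72,  0.37,  0.59]]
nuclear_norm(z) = 0.09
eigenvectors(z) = [[1.00, -0.58, -0.58],  [0.00, 0.58, 0.58],  [0.00, 0.58, 0.58]]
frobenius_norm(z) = 0.06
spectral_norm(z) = 0.05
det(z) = -0.00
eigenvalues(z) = [-0.03, 0.01, 0.01]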